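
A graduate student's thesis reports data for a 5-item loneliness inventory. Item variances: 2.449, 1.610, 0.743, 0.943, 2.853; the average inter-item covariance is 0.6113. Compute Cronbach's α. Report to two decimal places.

α = 0.73

Σσᵢ² = 2.449 + 1.610 + 0.743 + 0.943 + 2.853 = 8.598
Sum of the 10 distinct covariances = 10 × 0.6113 = 6.1130
σ²_T = Σσᵢ² + 2·Σcov = 8.598 + 2 × 6.1130 = 20.8240
α = (5/4)·(1 − 8.598/20.8240) = 0.73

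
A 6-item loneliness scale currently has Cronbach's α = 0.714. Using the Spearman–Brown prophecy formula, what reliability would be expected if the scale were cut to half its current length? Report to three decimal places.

Length factor m = 1/2
α' = m·α / (1 − (1−m)·α)
   = 1/2 × 0.714 / (1 − (1 − 1/2) × 0.714)
   = 0.3570 / 0.6430 = 0.555

predicted reliability = 0.555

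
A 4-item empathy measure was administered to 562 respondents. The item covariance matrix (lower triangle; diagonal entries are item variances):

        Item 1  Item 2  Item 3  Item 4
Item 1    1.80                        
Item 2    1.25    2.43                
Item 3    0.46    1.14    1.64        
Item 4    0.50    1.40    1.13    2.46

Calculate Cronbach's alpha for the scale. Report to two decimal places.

α = 0.78

sum of item variances = 1.80 + 2.43 + 1.64 + 2.46 = 8.33
Sum of the distinct covariances = 5.88
total variance = 8.33 + 2 × 5.88 = 20.09
α = (k/(k−1))·(1 − sum of item variances/total variance) = (4/3)·(1 − 8.33/20.09) = 0.78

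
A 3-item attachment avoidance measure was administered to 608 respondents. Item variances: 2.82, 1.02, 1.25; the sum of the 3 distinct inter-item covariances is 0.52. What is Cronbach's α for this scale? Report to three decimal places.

α = 0.254

Σσᵢ² = 2.82 + 1.02 + 1.25 = 5.09
Sum of distinct covariances = 0.52
σ²_T = Σσᵢ² + 2·Σcov = 5.09 + 2 × 0.52 = 6.13
α = (3/2)·(1 − 5.09/6.13) = 0.254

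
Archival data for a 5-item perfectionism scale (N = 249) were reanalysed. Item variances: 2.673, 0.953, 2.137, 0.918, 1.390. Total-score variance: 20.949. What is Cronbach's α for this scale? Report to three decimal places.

Cronbach's α = 0.768

sum of item variances = 2.673 + 0.953 + 2.137 + 0.918 + 1.390 = 8.071
α = (k/(k−1))·(1 − sum of item variances/σ²_total) = (5/4)·(1 − 8.071/20.949) = 0.768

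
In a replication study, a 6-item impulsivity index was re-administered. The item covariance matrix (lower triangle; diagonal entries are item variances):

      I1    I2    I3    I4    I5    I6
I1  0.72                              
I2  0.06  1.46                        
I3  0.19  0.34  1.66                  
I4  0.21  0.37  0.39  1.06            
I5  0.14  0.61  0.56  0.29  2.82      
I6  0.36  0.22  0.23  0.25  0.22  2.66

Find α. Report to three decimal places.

α = 0.553

Σσ²ᵢ = 0.72 + 1.46 + 1.66 + 1.06 + 2.82 + 2.66 = 10.38
Sum of off-diagonal covariances = 4.44
Var(T) = 10.38 + 2 × 4.44 = 19.26
α = (k/(k−1))·(1 − Σσ²ᵢ/Var(T)) = (6/5)·(1 − 10.38/19.26) = 0.553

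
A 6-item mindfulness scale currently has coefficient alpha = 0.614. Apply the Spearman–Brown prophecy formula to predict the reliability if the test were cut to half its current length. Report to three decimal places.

predicted reliability = 0.443

Length factor m = 1/2
α' = m·α / (1 − (1−m)·α)
   = 1/2 × 0.614 / (1 − (1 − 1/2) × 0.614)
   = 0.3070 / 0.6930 = 0.443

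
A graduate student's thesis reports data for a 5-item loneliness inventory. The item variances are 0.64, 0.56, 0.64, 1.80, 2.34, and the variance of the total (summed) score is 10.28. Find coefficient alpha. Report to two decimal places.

coefficient alpha = 0.52

ΣVar(i) = 0.64 + 0.56 + 0.64 + 1.80 + 2.34 = 5.98
α = (k/(k−1))·(1 − ΣVar(i)/Var(T)) = (5/4)·(1 − 5.98/10.28) = 0.52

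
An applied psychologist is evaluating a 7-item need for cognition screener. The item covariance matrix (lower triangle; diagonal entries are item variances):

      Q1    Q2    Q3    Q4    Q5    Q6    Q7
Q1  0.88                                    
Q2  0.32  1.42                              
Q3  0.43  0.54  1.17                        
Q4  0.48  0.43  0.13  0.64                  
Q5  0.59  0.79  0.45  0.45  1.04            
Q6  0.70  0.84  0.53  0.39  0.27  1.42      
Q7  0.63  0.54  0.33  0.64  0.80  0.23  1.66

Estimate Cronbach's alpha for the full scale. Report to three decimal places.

Cronbach's alpha = 0.838

ΣVar(i) = 0.88 + 1.42 + 1.17 + 0.64 + 1.04 + 1.42 + 1.66 = 8.23
Σ_{i<j} σ_ij = 10.51
σ²_T = 8.23 + 2 × 10.51 = 29.25
α = (k/(k−1))·(1 − ΣVar(i)/σ²_T) = (7/6)·(1 − 8.23/29.25) = 0.838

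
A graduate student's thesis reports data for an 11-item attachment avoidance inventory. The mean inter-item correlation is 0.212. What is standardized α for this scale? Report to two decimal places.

α = 0.75

Standardized α = k·r̄ / (1 + (k−1)·r̄) = 11 × 0.212 / (1 + 10 × 0.212)
  = 2.3320 / 3.1200 = 0.75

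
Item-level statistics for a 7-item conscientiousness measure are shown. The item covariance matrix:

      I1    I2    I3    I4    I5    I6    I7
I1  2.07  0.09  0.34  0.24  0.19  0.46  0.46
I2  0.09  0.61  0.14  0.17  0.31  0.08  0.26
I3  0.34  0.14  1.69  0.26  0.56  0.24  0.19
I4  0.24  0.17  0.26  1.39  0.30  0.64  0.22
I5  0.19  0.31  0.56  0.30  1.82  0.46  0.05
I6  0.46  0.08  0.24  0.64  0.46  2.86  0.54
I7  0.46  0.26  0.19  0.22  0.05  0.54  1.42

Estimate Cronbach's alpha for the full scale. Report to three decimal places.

sum of item variances = 2.07 + 0.61 + 1.69 + 1.39 + 1.82 + 2.86 + 1.42 = 11.86
Σ_{i<j} σ_ij = 6.20
σ²_T = 11.86 + 2 × 6.20 = 24.26
α = (k/(k−1))·(1 − sum of item variances/σ²_T) = (7/6)·(1 − 11.86/24.26) = 0.596

α = 0.596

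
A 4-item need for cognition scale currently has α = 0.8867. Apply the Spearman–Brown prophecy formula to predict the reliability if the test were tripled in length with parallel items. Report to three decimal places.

predicted reliability = 0.959

Length factor m = 3
α' = m·α / (1 + (m−1)·α)
   = 3 × 0.8867 / (1 + (3 − 1) × 0.8867)
   = 2.6601 / 2.7734 = 0.959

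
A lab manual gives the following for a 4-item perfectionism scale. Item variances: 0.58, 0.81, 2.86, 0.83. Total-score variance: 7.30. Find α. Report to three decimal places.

α = 0.405

Σσ²ᵢ = 0.58 + 0.81 + 2.86 + 0.83 = 5.08
α = (k/(k−1))·(1 − Σσ²ᵢ/σ²_total) = (4/3)·(1 − 5.08/7.30) = 0.405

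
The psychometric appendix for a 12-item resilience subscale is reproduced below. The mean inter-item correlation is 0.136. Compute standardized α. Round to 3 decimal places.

Standardized α = k·r̄ / (1 + (k−1)·r̄) = 12 × 0.136 / (1 + 11 × 0.136)
  = 1.6320 / 2.4960 = 0.654

standardized α = 0.654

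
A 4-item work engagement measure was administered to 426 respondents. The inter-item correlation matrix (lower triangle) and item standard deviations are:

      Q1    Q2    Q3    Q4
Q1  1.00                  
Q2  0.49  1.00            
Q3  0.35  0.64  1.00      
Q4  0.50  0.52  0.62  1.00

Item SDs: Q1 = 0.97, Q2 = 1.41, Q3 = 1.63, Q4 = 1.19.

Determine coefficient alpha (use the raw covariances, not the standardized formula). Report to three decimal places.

α = 0.806

Σσ²ᵢ = 0.97² + 1.41² + 1.63² + 1.19² = 7.0020
Covariances σ_ij = r_ij · s_i · s_j:
  σ(Q1,Q2) = 0.49 × 0.97 × 1.41 = 0.6702
  σ(Q1,Q3) = 0.35 × 0.97 × 1.63 = 0.5534
  σ(Q1,Q4) = 0.50 × 0.97 × 1.19 = 0.5771
  σ(Q2,Q3) = 0.64 × 1.41 × 1.63 = 1.4709
  σ(Q2,Q4) = 0.52 × 1.41 × 1.19 = 0.8725
  σ(Q3,Q4) = 0.62 × 1.63 × 1.19 = 1.2026
σ²_T = Σσ²ᵢ + 2·Σσ_ij = 7.0020 + 2 × 5.3467 = 17.6954
α = (4/3)·(1 − 7.0020/17.6954) = 0.806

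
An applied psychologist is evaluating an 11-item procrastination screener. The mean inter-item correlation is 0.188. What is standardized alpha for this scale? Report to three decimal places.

Standardized α = k·r̄ / (1 + (k−1)·r̄) = 11 × 0.188 / (1 + 10 × 0.188)
  = 2.0680 / 2.8800 = 0.718

α = 0.718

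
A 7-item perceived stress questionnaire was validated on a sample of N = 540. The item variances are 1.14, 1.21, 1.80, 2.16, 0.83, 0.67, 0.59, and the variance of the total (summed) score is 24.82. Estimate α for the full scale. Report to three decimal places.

Σσᵢ² = 1.14 + 1.21 + 1.80 + 2.16 + 0.83 + 0.67 + 0.59 = 8.40
α = (k/(k−1))·(1 − Σσᵢ²/σ²_T) = (7/6)·(1 − 8.40/24.82) = 0.772

α = 0.772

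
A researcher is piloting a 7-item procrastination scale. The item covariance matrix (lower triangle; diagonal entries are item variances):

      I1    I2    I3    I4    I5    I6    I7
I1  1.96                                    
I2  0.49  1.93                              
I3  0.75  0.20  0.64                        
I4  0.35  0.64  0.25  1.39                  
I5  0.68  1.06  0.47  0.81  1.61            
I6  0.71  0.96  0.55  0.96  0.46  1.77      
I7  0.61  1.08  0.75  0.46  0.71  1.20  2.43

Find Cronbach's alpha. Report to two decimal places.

α = 0.82

ΣVar(i) = 1.96 + 1.93 + 0.64 + 1.39 + 1.61 + 1.77 + 2.43 = 11.73
Sum of off-diagonal covariances = 14.15
σ²_total = 11.73 + 2 × 14.15 = 40.03
α = (k/(k−1))·(1 − ΣVar(i)/σ²_total) = (7/6)·(1 − 11.73/40.03) = 0.82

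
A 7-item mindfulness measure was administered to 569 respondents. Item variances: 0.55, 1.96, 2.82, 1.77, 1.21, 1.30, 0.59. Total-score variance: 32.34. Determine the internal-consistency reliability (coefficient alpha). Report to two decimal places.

α = 0.80

Σσ²ᵢ = 0.55 + 1.96 + 2.82 + 1.77 + 1.21 + 1.30 + 0.59 = 10.20
α = (k/(k−1))·(1 − Σσ²ᵢ/σ²_T) = (7/6)·(1 − 10.20/32.34) = 0.80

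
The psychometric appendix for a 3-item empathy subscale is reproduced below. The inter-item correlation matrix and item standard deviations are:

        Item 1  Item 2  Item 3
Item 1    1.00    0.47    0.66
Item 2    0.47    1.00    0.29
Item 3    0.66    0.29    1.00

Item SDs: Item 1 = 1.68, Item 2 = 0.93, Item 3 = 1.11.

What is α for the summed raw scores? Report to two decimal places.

α = 0.72

Σσ²ᵢ = 1.68² + 0.93² + 1.11² = 4.9194
Covariances σ_ij = r_ij · s_i · s_j:
  σ(Item 1,Item 2) = 0.47 × 1.68 × 0.93 = 0.7343
  σ(Item 1,Item 3) = 0.66 × 1.68 × 1.11 = 1.2308
  σ(Item 2,Item 3) = 0.29 × 0.93 × 1.11 = 0.2994
σ²_T = Σσ²ᵢ + 2·Σσ_ij = 4.9194 + 2 × 2.2645 = 9.4484
α = (3/2)·(1 − 4.9194/9.4484) = 0.72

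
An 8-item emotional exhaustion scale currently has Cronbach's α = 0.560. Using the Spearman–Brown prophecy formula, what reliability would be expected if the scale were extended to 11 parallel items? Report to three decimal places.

Length factor m = 11/8 = 1.3750
α' = m·α / (1 + (m−1)·α)
   = 11/8 × 0.560 / (1 + (11/8 − 1) × 0.560)
   = 0.7700 / 1.2100 = 0.636

predicted reliability = 0.636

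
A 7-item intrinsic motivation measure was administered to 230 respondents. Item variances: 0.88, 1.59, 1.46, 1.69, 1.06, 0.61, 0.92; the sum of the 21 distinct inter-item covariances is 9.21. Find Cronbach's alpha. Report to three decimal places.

α = 0.807

Σσᵢ² = 0.88 + 1.59 + 1.46 + 1.69 + 1.06 + 0.61 + 0.92 = 8.21
Sum of distinct covariances = 9.21
Var(T) = Σσᵢ² + 2·Σcov = 8.21 + 2 × 9.21 = 26.63
α = (7/6)·(1 − 8.21/26.63) = 0.807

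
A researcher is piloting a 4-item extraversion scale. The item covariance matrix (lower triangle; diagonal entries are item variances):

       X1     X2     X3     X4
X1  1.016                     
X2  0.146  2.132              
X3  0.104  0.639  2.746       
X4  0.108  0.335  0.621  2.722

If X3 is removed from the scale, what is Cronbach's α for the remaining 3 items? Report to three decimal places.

Cronbach's α = 0.251

Remaining items: X1, X2, X4 (k = 3).
Σσᵢ² = 1.016 + 2.132 + 2.722 = 5.870
σ²_total = 5.870 + 2 × 0.589 = 7.048
α (item deleted) = (3/2)·(1 − 5.870/7.048) = 0.251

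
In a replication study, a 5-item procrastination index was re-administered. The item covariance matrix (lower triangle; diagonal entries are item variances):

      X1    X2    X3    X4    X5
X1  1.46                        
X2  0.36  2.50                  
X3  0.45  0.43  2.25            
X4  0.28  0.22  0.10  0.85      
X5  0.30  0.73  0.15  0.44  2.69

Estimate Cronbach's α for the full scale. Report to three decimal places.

α = 0.519

ΣVar(i) = 1.46 + 2.50 + 2.25 + 0.85 + 2.69 = 9.75
Sum of the distinct covariances = 3.46
σ²_T = 9.75 + 2 × 3.46 = 16.67
α = (k/(k−1))·(1 − ΣVar(i)/σ²_T) = (5/4)·(1 − 9.75/16.67) = 0.519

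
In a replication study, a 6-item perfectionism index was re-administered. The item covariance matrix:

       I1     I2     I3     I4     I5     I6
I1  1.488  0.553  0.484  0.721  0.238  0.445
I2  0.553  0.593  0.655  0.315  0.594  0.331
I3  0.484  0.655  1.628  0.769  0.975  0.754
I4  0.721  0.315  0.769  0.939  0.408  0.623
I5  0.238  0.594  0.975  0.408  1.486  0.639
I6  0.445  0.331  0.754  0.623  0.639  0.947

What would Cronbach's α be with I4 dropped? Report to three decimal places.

α = 0.811

Remaining items: I1, I2, I3, I5, I6 (k = 5).
Σσ²ᵢ = 1.488 + 0.593 + 1.628 + 1.486 + 0.947 = 6.142
Var(T) = 6.142 + 2 × 5.668 = 17.478
α (item deleted) = (5/4)·(1 − 6.142/17.478) = 0.811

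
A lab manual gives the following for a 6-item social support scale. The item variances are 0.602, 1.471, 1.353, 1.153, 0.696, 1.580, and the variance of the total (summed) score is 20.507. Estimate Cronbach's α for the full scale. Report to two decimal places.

Cronbach's α = 0.80

Σσ²ᵢ = 0.602 + 1.471 + 1.353 + 1.153 + 0.696 + 1.580 = 6.855
α = (k/(k−1))·(1 − Σσ²ᵢ/σ²_T) = (6/5)·(1 − 6.855/20.507) = 0.80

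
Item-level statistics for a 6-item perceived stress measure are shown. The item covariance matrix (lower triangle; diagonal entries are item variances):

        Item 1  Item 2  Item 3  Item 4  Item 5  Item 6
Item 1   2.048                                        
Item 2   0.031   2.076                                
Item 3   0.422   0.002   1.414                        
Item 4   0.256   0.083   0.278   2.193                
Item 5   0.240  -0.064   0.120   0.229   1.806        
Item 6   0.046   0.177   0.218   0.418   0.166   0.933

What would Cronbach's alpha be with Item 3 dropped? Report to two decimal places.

Cronbach's alpha = 0.32

Remaining items: Item 1, Item 2, Item 4, Item 5, Item 6 (k = 5).
sum of item variances = 2.048 + 2.076 + 2.193 + 1.806 + 0.933 = 9.056
total variance = 9.056 + 2 × 1.582 = 12.220
α (item deleted) = (5/4)·(1 − 9.056/12.220) = 0.32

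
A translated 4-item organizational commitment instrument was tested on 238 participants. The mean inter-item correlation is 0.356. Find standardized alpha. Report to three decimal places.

Standardized α = k·r̄ / (1 + (k−1)·r̄) = 4 × 0.356 / (1 + 3 × 0.356)
  = 1.4240 / 2.0680 = 0.689

α = 0.689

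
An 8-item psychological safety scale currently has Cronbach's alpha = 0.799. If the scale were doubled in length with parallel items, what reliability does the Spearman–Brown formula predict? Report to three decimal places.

predicted reliability = 0.888

Length factor m = 2
α' = m·α / (1 + (m−1)·α)
   = 2 × 0.799 / (1 + (2 − 1) × 0.799)
   = 1.5980 / 1.7990 = 0.888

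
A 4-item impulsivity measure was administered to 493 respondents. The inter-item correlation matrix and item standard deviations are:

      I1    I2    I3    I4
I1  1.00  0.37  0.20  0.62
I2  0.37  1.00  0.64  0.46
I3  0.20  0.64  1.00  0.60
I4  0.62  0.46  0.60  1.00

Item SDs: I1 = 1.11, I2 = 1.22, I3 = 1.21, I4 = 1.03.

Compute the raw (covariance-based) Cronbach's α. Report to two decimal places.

Σσ²ᵢ = 1.11² + 1.22² + 1.21² + 1.03² = 5.2455
Covariances σ_ij = r_ij · s_i · s_j:
  σ(I1,I2) = 0.37 × 1.11 × 1.22 = 0.5011
  σ(I1,I3) = 0.20 × 1.11 × 1.21 = 0.2686
  σ(I1,I4) = 0.62 × 1.11 × 1.03 = 0.7088
  σ(I2,I3) = 0.64 × 1.22 × 1.21 = 0.9448
  σ(I2,I4) = 0.46 × 1.22 × 1.03 = 0.5780
  σ(I3,I4) = 0.60 × 1.21 × 1.03 = 0.7478
σ²_T = Σσ²ᵢ + 2·Σσ_ij = 5.2455 + 2 × 3.7491 = 12.7437
α = (4/3)·(1 − 5.2455/12.7437) = 0.78

α = 0.78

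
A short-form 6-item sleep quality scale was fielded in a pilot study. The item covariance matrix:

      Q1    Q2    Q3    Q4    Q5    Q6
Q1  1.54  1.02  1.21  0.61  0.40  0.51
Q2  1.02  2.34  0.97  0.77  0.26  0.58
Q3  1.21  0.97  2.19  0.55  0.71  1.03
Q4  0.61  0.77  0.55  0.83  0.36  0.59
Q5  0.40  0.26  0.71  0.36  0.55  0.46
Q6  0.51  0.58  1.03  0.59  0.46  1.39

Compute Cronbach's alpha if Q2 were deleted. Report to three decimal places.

Cronbach's alpha = 0.830

Remaining items: Q1, Q3, Q4, Q5, Q6 (k = 5).
sum of item variances = 1.54 + 2.19 + 0.83 + 0.55 + 1.39 = 6.50
σ²_total = 6.50 + 2 × 6.43 = 19.36
α (item deleted) = (5/4)·(1 − 6.50/19.36) = 0.830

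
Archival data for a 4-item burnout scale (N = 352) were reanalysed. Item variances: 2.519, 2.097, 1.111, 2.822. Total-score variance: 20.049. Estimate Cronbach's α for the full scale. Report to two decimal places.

ΣVar(i) = 2.519 + 2.097 + 1.111 + 2.822 = 8.549
α = (k/(k−1))·(1 − ΣVar(i)/σ²_total) = (4/3)·(1 − 8.549/20.049) = 0.76

α = 0.76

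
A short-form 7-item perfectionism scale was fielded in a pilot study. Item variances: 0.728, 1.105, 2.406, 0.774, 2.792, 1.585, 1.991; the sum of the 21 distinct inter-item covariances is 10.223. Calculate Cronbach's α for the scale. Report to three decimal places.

Cronbach's α = 0.749

Σσ²ᵢ = 0.728 + 1.105 + 2.406 + 0.774 + 2.792 + 1.585 + 1.991 = 11.381
Sum of distinct covariances = 10.223
σ²_total = Σσ²ᵢ + 2·Σcov = 11.381 + 2 × 10.223 = 31.827
α = (7/6)·(1 − 11.381/31.827) = 0.749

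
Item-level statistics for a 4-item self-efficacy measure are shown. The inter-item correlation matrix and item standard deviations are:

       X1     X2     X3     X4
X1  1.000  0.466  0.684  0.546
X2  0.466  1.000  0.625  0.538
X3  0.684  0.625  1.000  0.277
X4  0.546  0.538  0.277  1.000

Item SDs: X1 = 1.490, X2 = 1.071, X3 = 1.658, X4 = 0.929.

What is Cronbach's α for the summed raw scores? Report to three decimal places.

α = 0.802

Σσ²ᵢ = 1.490² + 1.071² + 1.658² + 0.929² = 6.9791
Covariances σ_ij = r_ij · s_i · s_j:
  σ(X1,X2) = 0.466 × 1.490 × 1.071 = 0.7436
  σ(X1,X3) = 0.684 × 1.490 × 1.658 = 1.6898
  σ(X1,X4) = 0.546 × 1.490 × 0.929 = 0.7558
  σ(X2,X3) = 0.625 × 1.071 × 1.658 = 1.1098
  σ(X2,X4) = 0.538 × 1.071 × 0.929 = 0.5353
  σ(X3,X4) = 0.277 × 1.658 × 0.929 = 0.4267
σ²_T = Σσ²ᵢ + 2·Σσ_ij = 6.9791 + 2 × 5.2610 = 17.5011
α = (4/3)·(1 − 6.9791/17.5011) = 0.802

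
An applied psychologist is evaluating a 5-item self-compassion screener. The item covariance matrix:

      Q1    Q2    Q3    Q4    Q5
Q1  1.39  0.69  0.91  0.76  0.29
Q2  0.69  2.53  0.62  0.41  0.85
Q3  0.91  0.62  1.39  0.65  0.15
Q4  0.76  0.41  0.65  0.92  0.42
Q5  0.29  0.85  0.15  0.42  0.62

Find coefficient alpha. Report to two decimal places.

α = 0.78

ΣVar(i) = 1.39 + 2.53 + 1.39 + 0.92 + 0.62 = 6.85
Σ_{i<j} σ_ij = 5.75
Var(T) = 6.85 + 2 × 5.75 = 18.35
α = (k/(k−1))·(1 − ΣVar(i)/Var(T)) = (5/4)·(1 − 6.85/18.35) = 0.78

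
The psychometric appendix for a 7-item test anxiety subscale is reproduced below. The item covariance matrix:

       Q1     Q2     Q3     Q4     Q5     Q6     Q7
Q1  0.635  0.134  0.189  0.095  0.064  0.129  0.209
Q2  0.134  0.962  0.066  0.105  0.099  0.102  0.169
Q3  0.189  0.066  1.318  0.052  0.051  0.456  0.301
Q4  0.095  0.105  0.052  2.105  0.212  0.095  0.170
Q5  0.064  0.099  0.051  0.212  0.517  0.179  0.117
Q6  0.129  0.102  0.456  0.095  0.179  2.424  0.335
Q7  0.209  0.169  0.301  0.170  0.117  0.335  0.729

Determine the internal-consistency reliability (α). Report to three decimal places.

Σσ²ᵢ = 0.635 + 0.962 + 1.318 + 2.105 + 0.517 + 2.424 + 0.729 = 8.690
Sum of off-diagonal covariances = 3.329
total variance = 8.690 + 2 × 3.329 = 15.348
α = (k/(k−1))·(1 − Σσ²ᵢ/total variance) = (7/6)·(1 − 8.690/15.348) = 0.506

α = 0.506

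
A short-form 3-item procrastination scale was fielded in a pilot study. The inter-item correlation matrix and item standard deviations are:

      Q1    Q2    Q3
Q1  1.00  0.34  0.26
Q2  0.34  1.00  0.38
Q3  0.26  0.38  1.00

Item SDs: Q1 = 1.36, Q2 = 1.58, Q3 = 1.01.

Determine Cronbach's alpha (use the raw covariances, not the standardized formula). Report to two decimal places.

Σσ²ᵢ = 1.36² + 1.58² + 1.01² = 5.3661
Covariances σ_ij = r_ij · s_i · s_j:
  σ(Q1,Q2) = 0.34 × 1.36 × 1.58 = 0.7306
  σ(Q1,Q3) = 0.26 × 1.36 × 1.01 = 0.3571
  σ(Q2,Q3) = 0.38 × 1.58 × 1.01 = 0.6064
σ²_T = Σσ²ᵢ + 2·Σσ_ij = 5.3661 + 2 × 1.6941 = 8.7543
α = (3/2)·(1 − 5.3661/8.7543) = 0.58

Cronbach's alpha = 0.58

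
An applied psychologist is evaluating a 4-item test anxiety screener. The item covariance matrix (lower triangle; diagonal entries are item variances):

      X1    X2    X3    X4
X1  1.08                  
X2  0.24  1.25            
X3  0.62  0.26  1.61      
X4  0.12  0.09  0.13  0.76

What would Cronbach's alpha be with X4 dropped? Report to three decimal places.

α = 0.544

Remaining items: X1, X2, X3 (k = 3).
Σσ²ᵢ = 1.08 + 1.25 + 1.61 = 3.94
σ²_total = 3.94 + 2 × 1.12 = 6.18
α (item deleted) = (3/2)·(1 − 3.94/6.18) = 0.544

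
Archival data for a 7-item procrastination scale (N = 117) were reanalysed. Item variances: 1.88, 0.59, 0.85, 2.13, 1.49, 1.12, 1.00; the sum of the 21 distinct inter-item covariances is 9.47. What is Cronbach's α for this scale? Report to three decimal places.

Σσᵢ² = 1.88 + 0.59 + 0.85 + 2.13 + 1.49 + 1.12 + 1.00 = 9.06
Sum of distinct covariances = 9.47
Var(T) = Σσᵢ² + 2·Σcov = 9.06 + 2 × 9.47 = 28.00
α = (7/6)·(1 − 9.06/28.00) = 0.789

Cronbach's α = 0.789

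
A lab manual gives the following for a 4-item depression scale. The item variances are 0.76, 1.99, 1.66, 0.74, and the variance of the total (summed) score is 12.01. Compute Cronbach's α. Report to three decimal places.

Cronbach's α = 0.762

Σσ²ᵢ = 0.76 + 1.99 + 1.66 + 0.74 = 5.15
α = (k/(k−1))·(1 − Σσ²ᵢ/σ²_T) = (4/3)·(1 − 5.15/12.01) = 0.762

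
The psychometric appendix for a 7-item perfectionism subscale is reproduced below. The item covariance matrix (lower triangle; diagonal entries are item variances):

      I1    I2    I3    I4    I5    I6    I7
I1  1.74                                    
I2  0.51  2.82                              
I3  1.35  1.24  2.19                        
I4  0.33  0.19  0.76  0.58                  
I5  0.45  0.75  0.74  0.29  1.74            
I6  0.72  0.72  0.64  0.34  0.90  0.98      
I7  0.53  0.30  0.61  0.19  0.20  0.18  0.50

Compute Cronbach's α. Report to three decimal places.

Cronbach's α = 0.809

ΣVar(i) = 1.74 + 2.82 + 2.19 + 0.58 + 1.74 + 0.98 + 0.50 = 10.55
Σ_{i<j} σ_ij = 11.94
σ²_total = 10.55 + 2 × 11.94 = 34.43
α = (k/(k−1))·(1 − ΣVar(i)/σ²_total) = (7/6)·(1 − 10.55/34.43) = 0.809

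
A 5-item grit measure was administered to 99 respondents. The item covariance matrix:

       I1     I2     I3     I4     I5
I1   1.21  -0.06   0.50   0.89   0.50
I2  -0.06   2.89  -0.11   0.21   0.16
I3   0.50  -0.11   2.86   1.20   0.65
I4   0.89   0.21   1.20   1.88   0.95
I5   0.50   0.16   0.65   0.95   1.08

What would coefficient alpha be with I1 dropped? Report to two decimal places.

α = 0.55

Remaining items: I2, I3, I4, I5 (k = 4).
Σσ²ᵢ = 2.89 + 2.86 + 1.88 + 1.08 = 8.71
Var(T) = 8.71 + 2 × 3.06 = 14.83
α (item deleted) = (4/3)·(1 − 8.71/14.83) = 0.55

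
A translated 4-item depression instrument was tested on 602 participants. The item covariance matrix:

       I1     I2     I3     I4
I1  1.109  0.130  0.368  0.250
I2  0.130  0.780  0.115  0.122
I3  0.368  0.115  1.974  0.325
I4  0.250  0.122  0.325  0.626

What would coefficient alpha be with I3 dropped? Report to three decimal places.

Remaining items: I1, I2, I4 (k = 3).
Σσ²ᵢ = 1.109 + 0.780 + 0.626 = 2.515
total variance = 2.515 + 2 × 0.502 = 3.519
α (item deleted) = (3/2)·(1 − 2.515/3.519) = 0.428

coefficient alpha = 0.428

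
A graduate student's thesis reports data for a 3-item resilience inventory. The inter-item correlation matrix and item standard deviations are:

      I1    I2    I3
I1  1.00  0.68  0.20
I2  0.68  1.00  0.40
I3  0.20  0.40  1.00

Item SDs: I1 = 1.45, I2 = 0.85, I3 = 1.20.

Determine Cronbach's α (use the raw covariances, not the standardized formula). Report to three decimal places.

Cronbach's α = 0.642

Σσ²ᵢ = 1.45² + 0.85² + 1.20² = 4.2650
Covariances σ_ij = r_ij · s_i · s_j:
  σ(I1,I2) = 0.68 × 1.45 × 0.85 = 0.8381
  σ(I1,I3) = 0.20 × 1.45 × 1.20 = 0.3480
  σ(I2,I3) = 0.40 × 0.85 × 1.20 = 0.4080
σ²_T = Σσ²ᵢ + 2·Σσ_ij = 4.2650 + 2 × 1.5941 = 7.4532
α = (3/2)·(1 − 4.2650/7.4532) = 0.642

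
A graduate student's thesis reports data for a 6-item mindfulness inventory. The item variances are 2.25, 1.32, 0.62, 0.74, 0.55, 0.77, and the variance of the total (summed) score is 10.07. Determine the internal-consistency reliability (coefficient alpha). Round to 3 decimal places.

coefficient alpha = 0.455

Σσᵢ² = 2.25 + 1.32 + 0.62 + 0.74 + 0.55 + 0.77 = 6.25
α = (k/(k−1))·(1 − Σσᵢ²/Var(T)) = (6/5)·(1 − 6.25/10.07) = 0.455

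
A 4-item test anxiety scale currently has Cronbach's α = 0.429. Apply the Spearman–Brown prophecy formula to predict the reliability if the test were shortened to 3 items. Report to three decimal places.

predicted reliability = 0.360

Length factor m = 3/4 = 0.7500
α' = m·α / (1 − (1−m)·α)
   = 3/4 × 0.429 / (1 − (1 − 3/4) × 0.429)
   = 0.3217 / 0.8928 = 0.360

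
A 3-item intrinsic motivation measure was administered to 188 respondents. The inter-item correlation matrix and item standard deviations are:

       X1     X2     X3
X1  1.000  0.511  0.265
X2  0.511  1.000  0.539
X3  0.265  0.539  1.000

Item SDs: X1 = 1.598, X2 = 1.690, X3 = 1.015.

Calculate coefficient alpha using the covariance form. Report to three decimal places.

coefficient alpha = 0.689

Σσ²ᵢ = 1.598² + 1.690² + 1.015² = 6.4399
Covariances σ_ij = r_ij · s_i · s_j:
  σ(X1,X2) = 0.511 × 1.598 × 1.690 = 1.3800
  σ(X1,X3) = 0.265 × 1.598 × 1.015 = 0.4298
  σ(X2,X3) = 0.539 × 1.690 × 1.015 = 0.9246
σ²_T = Σσ²ᵢ + 2·Σσ_ij = 6.4399 + 2 × 2.7344 = 11.9087
α = (3/2)·(1 − 6.4399/11.9087) = 0.689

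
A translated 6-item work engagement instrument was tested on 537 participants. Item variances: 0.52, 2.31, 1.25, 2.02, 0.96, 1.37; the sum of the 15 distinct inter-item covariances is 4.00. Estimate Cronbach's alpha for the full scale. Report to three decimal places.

ΣVar(i) = 0.52 + 2.31 + 1.25 + 2.02 + 0.96 + 1.37 = 8.43
Sum of distinct covariances = 4.00
Var(T) = ΣVar(i) + 2·Σcov = 8.43 + 2 × 4.00 = 16.43
α = (6/5)·(1 − 8.43/16.43) = 0.584

α = 0.584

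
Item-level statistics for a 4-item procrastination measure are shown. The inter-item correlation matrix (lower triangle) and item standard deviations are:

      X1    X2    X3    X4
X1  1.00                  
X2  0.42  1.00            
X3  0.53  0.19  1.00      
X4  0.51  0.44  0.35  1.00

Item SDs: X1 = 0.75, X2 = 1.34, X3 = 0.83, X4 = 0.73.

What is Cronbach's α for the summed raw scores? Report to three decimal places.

α = 0.684

Σσ²ᵢ = 0.75² + 1.34² + 0.83² + 0.73² = 3.5799
Covariances σ_ij = r_ij · s_i · s_j:
  σ(X1,X2) = 0.42 × 0.75 × 1.34 = 0.4221
  σ(X1,X3) = 0.53 × 0.75 × 0.83 = 0.3299
  σ(X1,X4) = 0.51 × 0.75 × 0.73 = 0.2792
  σ(X2,X3) = 0.19 × 1.34 × 0.83 = 0.2113
  σ(X2,X4) = 0.44 × 1.34 × 0.73 = 0.4304
  σ(X3,X4) = 0.35 × 0.83 × 0.73 = 0.2121
σ²_T = Σσ²ᵢ + 2·Σσ_ij = 3.5799 + 2 × 1.8850 = 7.3499
α = (4/3)·(1 − 3.5799/7.3499) = 0.684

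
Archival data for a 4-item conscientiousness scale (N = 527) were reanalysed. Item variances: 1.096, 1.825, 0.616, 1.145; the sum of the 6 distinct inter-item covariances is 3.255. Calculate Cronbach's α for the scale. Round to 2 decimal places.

Σσ²ᵢ = 1.096 + 1.825 + 0.616 + 1.145 = 4.682
Sum of distinct covariances = 3.255
total variance = Σσ²ᵢ + 2·Σcov = 4.682 + 2 × 3.255 = 11.192
α = (4/3)·(1 − 4.682/11.192) = 0.78

α = 0.78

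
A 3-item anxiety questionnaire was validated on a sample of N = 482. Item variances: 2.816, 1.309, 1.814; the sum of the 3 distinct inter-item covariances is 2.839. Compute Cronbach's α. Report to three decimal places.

Σσᵢ² = 2.816 + 1.309 + 1.814 = 5.939
Sum of distinct covariances = 2.839
σ²_T = Σσᵢ² + 2·Σcov = 5.939 + 2 × 2.839 = 11.617
α = (3/2)·(1 − 5.939/11.617) = 0.733

Cronbach's α = 0.733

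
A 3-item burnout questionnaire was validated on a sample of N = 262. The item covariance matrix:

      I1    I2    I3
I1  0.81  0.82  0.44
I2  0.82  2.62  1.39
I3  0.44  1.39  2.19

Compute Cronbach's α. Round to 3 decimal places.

α = 0.728

Σσ²ᵢ = 0.81 + 2.62 + 2.19 = 5.62
Sum of the distinct covariances = 2.65
total variance = 5.62 + 2 × 2.65 = 10.92
α = (k/(k−1))·(1 − Σσ²ᵢ/total variance) = (3/2)·(1 − 5.62/10.92) = 0.728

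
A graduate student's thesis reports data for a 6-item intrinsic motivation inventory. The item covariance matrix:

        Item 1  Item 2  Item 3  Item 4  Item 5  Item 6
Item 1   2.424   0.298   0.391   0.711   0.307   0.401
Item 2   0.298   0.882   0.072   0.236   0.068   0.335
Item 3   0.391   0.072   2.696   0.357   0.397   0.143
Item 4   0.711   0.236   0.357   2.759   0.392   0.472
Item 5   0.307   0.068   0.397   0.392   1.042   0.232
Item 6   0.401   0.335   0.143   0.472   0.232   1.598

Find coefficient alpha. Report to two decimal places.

coefficient alpha = 0.55

Σσ²ᵢ = 2.424 + 0.882 + 2.696 + 2.759 + 1.042 + 1.598 = 11.401
Sum of off-diagonal covariances = 4.812
total variance = 11.401 + 2 × 4.812 = 21.025
α = (k/(k−1))·(1 − Σσ²ᵢ/total variance) = (6/5)·(1 − 11.401/21.025) = 0.55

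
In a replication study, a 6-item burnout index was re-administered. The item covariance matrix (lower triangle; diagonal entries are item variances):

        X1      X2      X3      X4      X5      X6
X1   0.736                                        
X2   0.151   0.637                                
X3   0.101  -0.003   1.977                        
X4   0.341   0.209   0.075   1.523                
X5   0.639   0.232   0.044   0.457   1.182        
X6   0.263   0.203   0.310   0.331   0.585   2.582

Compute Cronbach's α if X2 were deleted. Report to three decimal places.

Cronbach's α = 0.550

Remaining items: X1, X3, X4, X5, X6 (k = 5).
Σσᵢ² = 0.736 + 1.977 + 1.523 + 1.182 + 2.582 = 8.000
total variance = 8.000 + 2 × 3.146 = 14.292
α (item deleted) = (5/4)·(1 − 8.000/14.292) = 0.550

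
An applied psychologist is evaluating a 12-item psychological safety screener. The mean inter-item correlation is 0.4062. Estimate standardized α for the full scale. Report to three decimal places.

Standardized α = k·r̄ / (1 + (k−1)·r̄) = 12 × 0.4062 / (1 + 11 × 0.4062)
  = 4.8744 / 5.4682 = 0.891

standardized α = 0.891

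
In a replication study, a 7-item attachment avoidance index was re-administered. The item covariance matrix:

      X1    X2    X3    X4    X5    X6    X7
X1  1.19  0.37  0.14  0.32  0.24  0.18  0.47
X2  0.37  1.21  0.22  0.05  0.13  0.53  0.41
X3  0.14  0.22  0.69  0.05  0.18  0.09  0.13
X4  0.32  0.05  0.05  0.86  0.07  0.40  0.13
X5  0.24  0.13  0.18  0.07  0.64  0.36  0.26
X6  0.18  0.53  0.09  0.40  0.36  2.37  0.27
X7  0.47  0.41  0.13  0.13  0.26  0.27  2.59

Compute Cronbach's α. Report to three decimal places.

Cronbach's α = 0.597

sum of item variances = 1.19 + 1.21 + 0.69 + 0.86 + 0.64 + 2.37 + 2.59 = 9.55
Sum of the distinct covariances = 5.00
Var(T) = 9.55 + 2 × 5.00 = 19.55
α = (k/(k−1))·(1 − sum of item variances/Var(T)) = (7/6)·(1 − 9.55/19.55) = 0.597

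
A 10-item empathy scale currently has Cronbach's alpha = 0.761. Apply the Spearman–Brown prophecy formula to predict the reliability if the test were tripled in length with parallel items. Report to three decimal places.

predicted reliability = 0.905

Length factor m = 3
α' = m·α / (1 + (m−1)·α)
   = 3 × 0.761 / (1 + (3 − 1) × 0.761)
   = 2.2830 / 2.5220 = 0.905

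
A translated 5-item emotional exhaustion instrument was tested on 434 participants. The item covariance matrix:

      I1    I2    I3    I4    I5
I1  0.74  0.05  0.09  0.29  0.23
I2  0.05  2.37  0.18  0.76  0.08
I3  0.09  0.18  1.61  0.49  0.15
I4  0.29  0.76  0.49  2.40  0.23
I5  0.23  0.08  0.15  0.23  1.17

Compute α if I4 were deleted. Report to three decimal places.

Remaining items: I1, I2, I3, I5 (k = 4).
sum of item variances = 0.74 + 2.37 + 1.61 + 1.17 = 5.89
total variance = 5.89 + 2 × 0.78 = 7.45
α (item deleted) = (4/3)·(1 − 5.89/7.45) = 0.279

α = 0.279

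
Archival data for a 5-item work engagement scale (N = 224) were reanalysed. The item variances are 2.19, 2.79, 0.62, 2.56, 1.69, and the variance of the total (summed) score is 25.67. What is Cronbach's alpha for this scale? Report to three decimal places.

α = 0.770

Σσᵢ² = 2.19 + 2.79 + 0.62 + 2.56 + 1.69 = 9.85
α = (k/(k−1))·(1 − Σσᵢ²/σ²_T) = (5/4)·(1 − 9.85/25.67) = 0.770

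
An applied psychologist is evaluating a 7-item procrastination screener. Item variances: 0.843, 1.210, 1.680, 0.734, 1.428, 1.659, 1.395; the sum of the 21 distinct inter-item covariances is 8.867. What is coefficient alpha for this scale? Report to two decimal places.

α = 0.78

ΣVar(i) = 0.843 + 1.210 + 1.680 + 0.734 + 1.428 + 1.659 + 1.395 = 8.949
Sum of distinct covariances = 8.867
σ²_T = ΣVar(i) + 2·Σcov = 8.949 + 2 × 8.867 = 26.683
α = (7/6)·(1 − 8.949/26.683) = 0.78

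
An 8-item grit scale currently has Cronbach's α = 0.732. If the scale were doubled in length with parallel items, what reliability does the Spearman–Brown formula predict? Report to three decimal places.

Length factor m = 2
α' = m·α / (1 + (m−1)·α)
   = 2 × 0.732 / (1 + (2 − 1) × 0.732)
   = 1.4640 / 1.7320 = 0.845

predicted reliability = 0.845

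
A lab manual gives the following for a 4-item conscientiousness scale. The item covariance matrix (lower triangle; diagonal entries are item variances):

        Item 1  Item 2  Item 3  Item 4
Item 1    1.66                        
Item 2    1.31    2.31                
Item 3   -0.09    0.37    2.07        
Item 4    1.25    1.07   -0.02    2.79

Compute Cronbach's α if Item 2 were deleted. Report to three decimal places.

Cronbach's α = 0.389

Remaining items: Item 1, Item 3, Item 4 (k = 3).
ΣVar(i) = 1.66 + 2.07 + 2.79 = 6.52
total variance = 6.52 + 2 × 1.14 = 8.80
α (item deleted) = (3/2)·(1 − 6.52/8.80) = 0.389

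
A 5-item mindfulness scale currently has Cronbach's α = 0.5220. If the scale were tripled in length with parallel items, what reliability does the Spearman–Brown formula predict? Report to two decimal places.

Length factor m = 3
α' = m·α / (1 + (m−1)·α)
   = 3 × 0.5220 / (1 + (3 − 1) × 0.5220)
   = 1.5660 / 2.0440 = 0.77

predicted reliability = 0.77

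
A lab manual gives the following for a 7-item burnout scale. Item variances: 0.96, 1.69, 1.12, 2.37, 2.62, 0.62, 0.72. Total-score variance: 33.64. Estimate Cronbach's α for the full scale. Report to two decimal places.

ΣVar(i) = 0.96 + 1.69 + 1.12 + 2.37 + 2.62 + 0.62 + 0.72 = 10.10
α = (k/(k−1))·(1 − ΣVar(i)/total variance) = (7/6)·(1 − 10.10/33.64) = 0.82

Cronbach's α = 0.82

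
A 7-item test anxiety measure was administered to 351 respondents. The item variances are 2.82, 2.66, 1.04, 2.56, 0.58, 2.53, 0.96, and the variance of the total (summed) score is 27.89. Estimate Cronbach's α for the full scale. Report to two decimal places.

α = 0.62

Σσᵢ² = 2.82 + 2.66 + 1.04 + 2.56 + 0.58 + 2.53 + 0.96 = 13.15
α = (k/(k−1))·(1 − Σσᵢ²/σ²_T) = (7/6)·(1 − 13.15/27.89) = 0.62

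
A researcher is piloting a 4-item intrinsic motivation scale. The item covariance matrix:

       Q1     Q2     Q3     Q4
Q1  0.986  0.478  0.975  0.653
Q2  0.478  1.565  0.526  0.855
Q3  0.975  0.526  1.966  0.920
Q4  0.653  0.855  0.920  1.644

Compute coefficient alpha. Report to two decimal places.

Σσ²ᵢ = 0.986 + 1.565 + 1.966 + 1.644 = 6.161
Sum of the distinct covariances = 4.407
σ²_total = 6.161 + 2 × 4.407 = 14.975
α = (k/(k−1))·(1 − Σσ²ᵢ/σ²_total) = (4/3)·(1 − 6.161/14.975) = 0.78

α = 0.78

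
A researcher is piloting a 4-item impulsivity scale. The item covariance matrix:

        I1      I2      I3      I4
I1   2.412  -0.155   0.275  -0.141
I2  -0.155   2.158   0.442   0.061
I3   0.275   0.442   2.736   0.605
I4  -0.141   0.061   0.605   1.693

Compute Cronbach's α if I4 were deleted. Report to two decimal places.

α = 0.20

Remaining items: I1, I2, I3 (k = 3).
Σσ²ᵢ = 2.412 + 2.158 + 2.736 = 7.306
Var(T) = 7.306 + 2 × 0.562 = 8.430
α (item deleted) = (3/2)·(1 − 7.306/8.430) = 0.20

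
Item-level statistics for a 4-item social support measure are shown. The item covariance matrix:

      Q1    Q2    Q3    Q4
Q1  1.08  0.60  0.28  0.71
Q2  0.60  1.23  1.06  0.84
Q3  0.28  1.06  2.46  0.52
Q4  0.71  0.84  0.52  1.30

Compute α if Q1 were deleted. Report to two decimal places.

α = 0.74

Remaining items: Q2, Q3, Q4 (k = 3).
Σσᵢ² = 1.23 + 2.46 + 1.30 = 4.99
Var(T) = 4.99 + 2 × 2.42 = 9.83
α (item deleted) = (3/2)·(1 − 4.99/9.83) = 0.74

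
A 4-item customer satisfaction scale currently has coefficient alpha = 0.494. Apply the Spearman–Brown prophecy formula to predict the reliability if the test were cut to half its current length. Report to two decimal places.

predicted reliability = 0.33

Length factor m = 1/2
α' = m·α / (1 − (1−m)·α)
   = 1/2 × 0.494 / (1 − (1 − 1/2) × 0.494)
   = 0.2470 / 0.7530 = 0.33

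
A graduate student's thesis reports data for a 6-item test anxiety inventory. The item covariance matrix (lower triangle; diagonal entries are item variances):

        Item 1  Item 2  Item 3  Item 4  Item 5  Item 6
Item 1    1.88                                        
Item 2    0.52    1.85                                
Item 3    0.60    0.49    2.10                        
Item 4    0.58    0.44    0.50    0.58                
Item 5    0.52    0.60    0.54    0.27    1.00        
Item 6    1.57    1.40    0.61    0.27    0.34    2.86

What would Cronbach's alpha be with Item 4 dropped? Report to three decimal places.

Remaining items: Item 1, Item 2, Item 3, Item 5, Item 6 (k = 5).
Σσ²ᵢ = 1.88 + 1.85 + 2.10 + 1.00 + 2.86 = 9.69
total variance = 9.69 + 2 × 7.19 = 24.07
α (item deleted) = (5/4)·(1 − 9.69/24.07) = 0.747

α = 0.747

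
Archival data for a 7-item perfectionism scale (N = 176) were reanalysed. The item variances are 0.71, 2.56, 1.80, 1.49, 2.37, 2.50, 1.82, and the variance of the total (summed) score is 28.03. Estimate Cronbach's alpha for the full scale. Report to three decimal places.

Σσ²ᵢ = 0.71 + 2.56 + 1.80 + 1.49 + 2.37 + 2.50 + 1.82 = 13.25
α = (k/(k−1))·(1 − Σσ²ᵢ/Var(T)) = (7/6)·(1 − 13.25/28.03) = 0.615

Cronbach's alpha = 0.615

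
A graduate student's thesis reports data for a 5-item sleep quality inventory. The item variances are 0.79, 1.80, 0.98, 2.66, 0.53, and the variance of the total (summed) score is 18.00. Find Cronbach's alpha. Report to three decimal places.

ΣVar(i) = 0.79 + 1.80 + 0.98 + 2.66 + 0.53 = 6.76
α = (k/(k−1))·(1 − ΣVar(i)/σ²_total) = (5/4)·(1 − 6.76/18.00) = 0.781

α = 0.781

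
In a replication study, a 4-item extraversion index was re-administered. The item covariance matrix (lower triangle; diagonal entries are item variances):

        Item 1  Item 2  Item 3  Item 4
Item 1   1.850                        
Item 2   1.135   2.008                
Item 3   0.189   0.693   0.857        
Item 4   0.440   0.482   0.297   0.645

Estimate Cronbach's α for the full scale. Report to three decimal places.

Cronbach's α = 0.729

Σσ²ᵢ = 1.850 + 2.008 + 0.857 + 0.645 = 5.360
Sum of the distinct covariances = 3.236
σ²_T = 5.360 + 2 × 3.236 = 11.832
α = (k/(k−1))·(1 − Σσ²ᵢ/σ²_T) = (4/3)·(1 − 5.360/11.832) = 0.729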